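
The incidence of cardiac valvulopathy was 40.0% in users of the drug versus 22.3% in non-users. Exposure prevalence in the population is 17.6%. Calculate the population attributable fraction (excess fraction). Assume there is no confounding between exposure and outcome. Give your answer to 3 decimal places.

p₁ = 0.4, p₀ = 0.223.
Overall risk P(Y=1) = π·p₁ + (1−π)·p₀ = 0.176×0.4 + 0.824×0.223 = 0.25415.
Under exogeneity, PAF = [P(Y=1) − p₀] / P(Y=1).
PAF = (0.25415 − 0.223) / 0.25415 ≈ 0.1226

PAF ≈ 0.123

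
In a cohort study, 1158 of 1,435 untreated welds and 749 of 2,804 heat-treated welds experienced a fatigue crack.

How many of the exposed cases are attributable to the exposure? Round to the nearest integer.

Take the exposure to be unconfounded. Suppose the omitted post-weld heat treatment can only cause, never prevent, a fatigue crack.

p₁ = P(outcome | exposed) = 1158/1435 = 0.80697
p₀ = P(outcome | unexposed) = 749/2804 = 0.26712
PN = (p₁ − p₀)/p₁ = (0.80697 − 0.26712) / 0.80697 ≈ 0.66899.
Attributable cases ≈ PN × (exposed cases) = 0.66899 × 1158 ≈ 774.69.

about 775 cases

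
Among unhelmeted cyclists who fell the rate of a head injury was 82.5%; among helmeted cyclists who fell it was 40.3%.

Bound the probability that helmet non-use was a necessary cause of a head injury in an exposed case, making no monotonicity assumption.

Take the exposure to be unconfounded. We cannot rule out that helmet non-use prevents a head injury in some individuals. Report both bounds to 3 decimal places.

p₁ = 0.825, p₀ = 0.403.
Under exogeneity alone the bounds on PN are max{0,(p₁−p₀)/p₁} ≤ PN ≤ min{1,(1−p₀)/p₁}.
  lower = (p₁ − p₀)/p₁ = 0.422 / 0.825 ≈ 0.5115
  upper = min{1, (1 − p₀)/p₁} = 0.597 / 0.825 ≈ 0.7236

0.512 ≤ PN ≤ 0.724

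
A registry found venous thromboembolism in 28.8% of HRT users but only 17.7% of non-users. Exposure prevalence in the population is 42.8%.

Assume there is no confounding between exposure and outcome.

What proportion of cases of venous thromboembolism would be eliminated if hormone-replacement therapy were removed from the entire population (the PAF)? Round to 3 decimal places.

p₁ = 0.288, p₀ = 0.177.
Overall risk P(Y=1) = π·p₁ + (1−π)·p₀ = 0.428×0.288 + 0.572×0.177 = 0.22451.
Under exogeneity, PAF = [P(Y=1) − p₀] / P(Y=1).
PAF = (0.22451 − 0.177) / 0.22451 ≈ 0.2116

PAF ≈ 0.212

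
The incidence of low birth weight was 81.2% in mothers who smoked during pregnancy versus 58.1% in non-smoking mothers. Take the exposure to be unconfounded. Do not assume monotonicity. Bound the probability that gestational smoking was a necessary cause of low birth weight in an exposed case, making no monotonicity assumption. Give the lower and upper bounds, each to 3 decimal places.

0.284 ≤ PN ≤ 0.516

p₁ = 0.812, p₀ = 0.581.
Under exogeneity alone the bounds on PN are max{0,(p₁−p₀)/p₁} ≤ PN ≤ min{1,(1−p₀)/p₁}.
  lower = (p₁ − p₀)/p₁ = 0.231 / 0.812 ≈ 0.2845
  upper = min{1, (1 − p₀)/p₁} = 0.419 / 0.812 ≈ 0.5160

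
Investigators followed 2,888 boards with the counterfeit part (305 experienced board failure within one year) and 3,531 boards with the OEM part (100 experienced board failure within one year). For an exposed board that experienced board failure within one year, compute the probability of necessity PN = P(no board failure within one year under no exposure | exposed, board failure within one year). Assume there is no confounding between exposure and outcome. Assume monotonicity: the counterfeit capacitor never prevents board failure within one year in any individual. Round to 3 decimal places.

PN ≈ 0.732

p₁ = P(outcome | exposed) = 305/2888 = 0.10561
p₀ = P(outcome | unexposed) = 100/3531 = 0.028321
Under exogeneity and monotonicity, PN = (p₁ − p₀) / p₁.
PN = (0.10561 − 0.028321) / 0.10561 = 0.077289 / 0.10561 ≈ 0.7318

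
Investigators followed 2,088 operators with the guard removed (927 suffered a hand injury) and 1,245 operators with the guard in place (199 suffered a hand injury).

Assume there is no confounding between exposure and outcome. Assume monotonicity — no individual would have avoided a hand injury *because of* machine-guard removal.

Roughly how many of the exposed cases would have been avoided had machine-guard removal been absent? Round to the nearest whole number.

p₁ = P(outcome | exposed) = 927/2088 = 0.44397
p₀ = P(outcome | unexposed) = 199/1245 = 0.15984
PN = (p₁ − p₀)/p₁ = (0.44397 − 0.15984) / 0.44397 ≈ 0.63997.
Attributable cases ≈ PN × (exposed cases) = 0.63997 × 927 ≈ 593.26.

about 593 cases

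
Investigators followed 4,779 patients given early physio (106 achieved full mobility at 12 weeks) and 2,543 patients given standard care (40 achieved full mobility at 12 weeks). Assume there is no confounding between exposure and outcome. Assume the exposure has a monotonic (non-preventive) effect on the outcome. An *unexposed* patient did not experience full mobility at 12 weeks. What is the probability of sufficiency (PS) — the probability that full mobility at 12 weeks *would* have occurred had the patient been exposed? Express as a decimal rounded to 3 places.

PS ≈ 0.007

p₁ = P(outcome | exposed) = 106/4779 = 0.02218
p₀ = P(outcome | unexposed) = 40/2543 = 0.015729
Under exogeneity and monotonicity, PS = (p₁ − p₀) / (1 − p₀).
PS = (0.02218 − 0.015729) / (1 − 0.015729) = 0.0064509 / 0.98427 ≈ 0.0066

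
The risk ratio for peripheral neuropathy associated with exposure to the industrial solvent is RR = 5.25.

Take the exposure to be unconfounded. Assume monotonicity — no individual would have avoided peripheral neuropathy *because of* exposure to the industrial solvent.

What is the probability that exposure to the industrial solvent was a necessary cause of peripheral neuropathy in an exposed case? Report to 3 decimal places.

PN ≈ 0.810

Under exogeneity and monotonicity, PN = (RR − 1) / RR = 1 − 1/RR.
PN = (5.25 − 1) / 5.25 = 4.25 / 5.25 ≈ 0.8095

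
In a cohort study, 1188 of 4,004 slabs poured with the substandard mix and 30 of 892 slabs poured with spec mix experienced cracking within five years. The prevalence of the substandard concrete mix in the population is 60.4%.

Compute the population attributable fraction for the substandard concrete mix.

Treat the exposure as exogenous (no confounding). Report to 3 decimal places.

p₁ = P(outcome | exposed) = 1188/4004 = 0.2967
p₀ = P(outcome | unexposed) = 30/892 = 0.033632
Overall risk P(Y=1) = π·p₁ + (1−π)·p₀ = 0.604×0.2967 + 0.396×0.033632 = 0.19253.
Under exogeneity, PAF = [P(Y=1) − p₀] / P(Y=1).
PAF = (0.19253 − 0.033632) / 0.19253 ≈ 0.8253

PAF ≈ 0.825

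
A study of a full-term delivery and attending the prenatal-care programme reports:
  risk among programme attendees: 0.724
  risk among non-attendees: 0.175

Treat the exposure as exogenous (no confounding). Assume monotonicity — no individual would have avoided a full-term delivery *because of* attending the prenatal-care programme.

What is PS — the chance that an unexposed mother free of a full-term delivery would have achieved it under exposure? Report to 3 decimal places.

PS ≈ 0.665

Let p₁ = 0.724, p₀ = 0.175.
Under exogeneity and monotonicity, PS = (p₁ − p₀) / (1 − p₀).
PS = (0.724 − 0.175) / (1 − 0.175) = 0.549 / 0.825 ≈ 0.6655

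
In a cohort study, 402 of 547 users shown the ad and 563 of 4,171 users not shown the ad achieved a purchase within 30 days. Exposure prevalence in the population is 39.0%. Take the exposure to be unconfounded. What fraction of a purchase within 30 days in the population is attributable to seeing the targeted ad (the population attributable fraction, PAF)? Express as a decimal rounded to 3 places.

p₁ = P(outcome | exposed) = 402/547 = 0.73492
p₀ = P(outcome | unexposed) = 563/4171 = 0.13498
Overall risk P(Y=1) = π·p₁ + (1−π)·p₀ = 0.39×0.73492 + 0.61×0.13498 = 0.36896.
Under exogeneity, PAF = [P(Y=1) − p₀] / P(Y=1).
PAF = (0.36896 − 0.13498) / 0.36896 ≈ 0.6342

PAF ≈ 0.634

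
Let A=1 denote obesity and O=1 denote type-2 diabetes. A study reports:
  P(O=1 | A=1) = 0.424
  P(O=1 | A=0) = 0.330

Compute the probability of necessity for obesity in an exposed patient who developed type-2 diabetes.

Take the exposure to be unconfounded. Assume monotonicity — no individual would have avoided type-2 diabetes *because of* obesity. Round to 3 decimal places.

PN ≈ 0.222

Let p₁ = 0.424, p₀ = 0.33.
Under exogeneity and monotonicity, PN = (p₁ − p₀) / p₁.
PN = (0.424 − 0.33) / 0.424 = 0.094 / 0.424 ≈ 0.2217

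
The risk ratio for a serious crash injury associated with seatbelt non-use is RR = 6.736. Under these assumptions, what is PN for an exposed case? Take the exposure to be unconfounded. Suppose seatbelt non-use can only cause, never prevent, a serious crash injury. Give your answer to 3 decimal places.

PN ≈ 0.852

Under exogeneity and monotonicity, PN = (RR − 1) / RR = 1 − 1/RR.
PN = (6.736 − 1) / 6.736 = 5.736 / 6.736 ≈ 0.8515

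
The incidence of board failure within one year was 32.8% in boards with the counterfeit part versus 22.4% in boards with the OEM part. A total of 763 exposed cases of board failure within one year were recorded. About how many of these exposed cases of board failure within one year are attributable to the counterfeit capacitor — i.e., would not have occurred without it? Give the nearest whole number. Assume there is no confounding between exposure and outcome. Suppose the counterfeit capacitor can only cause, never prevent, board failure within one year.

p₁ = 0.328, p₀ = 0.224.
PN = (p₁ − p₀)/p₁ = (0.328 − 0.224) / 0.328 ≈ 0.31707.
Attributable cases ≈ PN × (exposed cases) = 0.31707 × 763 ≈ 241.93.

about 242 cases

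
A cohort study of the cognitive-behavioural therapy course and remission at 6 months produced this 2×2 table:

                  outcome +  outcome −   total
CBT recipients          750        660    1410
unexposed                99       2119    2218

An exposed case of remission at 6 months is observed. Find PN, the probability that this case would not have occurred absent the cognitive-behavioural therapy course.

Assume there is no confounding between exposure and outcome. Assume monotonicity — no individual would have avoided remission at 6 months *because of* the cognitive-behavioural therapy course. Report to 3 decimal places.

p₁ = P(outcome | exposed) = 750/1410 = 0.53191
p₀ = P(outcome | unexposed) = 99/2218 = 0.044635
Under exogeneity and monotonicity, PN = (p₁ − p₀)/p₁.
PN = (0.53191 − 0.044635) / 0.53191 ≈ 0.9161

PN ≈ 0.916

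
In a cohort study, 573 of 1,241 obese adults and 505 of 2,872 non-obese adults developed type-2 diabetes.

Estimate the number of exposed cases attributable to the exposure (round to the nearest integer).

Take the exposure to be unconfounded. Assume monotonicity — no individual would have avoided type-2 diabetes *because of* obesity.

about 355 cases

p₁ = P(outcome | exposed) = 573/1241 = 0.46172
p₀ = P(outcome | unexposed) = 505/2872 = 0.17584
PN = (p₁ − p₀)/p₁ = (0.46172 − 0.17584) / 0.46172 ≈ 0.61918.
Attributable cases ≈ PN × (exposed cases) = 0.61918 × 573 ≈ 354.79.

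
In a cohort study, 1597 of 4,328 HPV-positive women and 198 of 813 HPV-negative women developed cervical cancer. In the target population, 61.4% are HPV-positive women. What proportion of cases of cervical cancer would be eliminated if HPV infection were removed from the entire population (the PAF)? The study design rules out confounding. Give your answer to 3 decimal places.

PAF ≈ 0.240

p₁ = P(outcome | exposed) = 1597/4328 = 0.36899
p₀ = P(outcome | unexposed) = 198/813 = 0.24354
Overall risk P(Y=1) = π·p₁ + (1−π)·p₀ = 0.614×0.36899 + 0.386×0.24354 = 0.32057.
Under exogeneity, PAF = [P(Y=1) − p₀] / P(Y=1).
PAF = (0.32057 − 0.24354) / 0.32057 ≈ 0.2403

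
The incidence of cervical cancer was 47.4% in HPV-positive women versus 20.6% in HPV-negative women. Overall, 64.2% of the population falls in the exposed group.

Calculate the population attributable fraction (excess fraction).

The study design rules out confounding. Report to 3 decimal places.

PAF ≈ 0.455

p₁ = 0.474, p₀ = 0.206.
Overall risk P(Y=1) = π·p₁ + (1−π)·p₀ = 0.642×0.474 + 0.358×0.206 = 0.37806.
Under exogeneity, PAF = [P(Y=1) − p₀] / P(Y=1).
PAF = (0.37806 − 0.206) / 0.37806 ≈ 0.4551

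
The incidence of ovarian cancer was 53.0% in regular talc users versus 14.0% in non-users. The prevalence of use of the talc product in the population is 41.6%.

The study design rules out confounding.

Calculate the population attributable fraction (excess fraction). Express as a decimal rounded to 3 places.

p₁ = 0.53, p₀ = 0.14.
Overall risk P(Y=1) = π·p₁ + (1−π)·p₀ = 0.416×0.53 + 0.584×0.14 = 0.30224.
Under exogeneity, PAF = [P(Y=1) − p₀] / P(Y=1).
PAF = (0.30224 − 0.14) / 0.30224 ≈ 0.5368

PAF ≈ 0.537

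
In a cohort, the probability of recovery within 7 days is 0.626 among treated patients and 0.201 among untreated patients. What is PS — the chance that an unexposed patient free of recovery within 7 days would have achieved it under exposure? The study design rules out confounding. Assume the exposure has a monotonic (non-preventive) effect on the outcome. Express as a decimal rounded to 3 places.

Let p₁ = 0.626, p₀ = 0.201.
Under exogeneity and monotonicity, PS = (p₁ − p₀) / (1 − p₀).
PS = (0.626 − 0.201) / (1 − 0.201) = 0.425 / 0.799 ≈ 0.5319

PS ≈ 0.532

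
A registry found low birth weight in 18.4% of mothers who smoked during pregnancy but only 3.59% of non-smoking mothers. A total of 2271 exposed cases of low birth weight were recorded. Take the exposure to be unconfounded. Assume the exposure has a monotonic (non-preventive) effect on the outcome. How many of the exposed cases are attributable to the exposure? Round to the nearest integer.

about 1828 cases

p₁ = 0.184, p₀ = 0.0359.
PN = (p₁ − p₀)/p₁ = (0.184 − 0.0359) / 0.184 ≈ 0.80489.
Attributable cases ≈ PN × (exposed cases) = 0.80489 × 2271 ≈ 1827.91.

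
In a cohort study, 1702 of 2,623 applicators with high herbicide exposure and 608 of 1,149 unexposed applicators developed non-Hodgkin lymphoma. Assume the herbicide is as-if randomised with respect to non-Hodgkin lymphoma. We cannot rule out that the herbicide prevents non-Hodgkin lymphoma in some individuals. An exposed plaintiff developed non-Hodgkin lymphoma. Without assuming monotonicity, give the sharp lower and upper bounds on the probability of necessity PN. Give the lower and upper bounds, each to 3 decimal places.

p₁ = P(outcome | exposed) = 1702/2623 = 0.64888
p₀ = P(outcome | unexposed) = 608/1149 = 0.52916
Under exogeneity alone the bounds on PN are max{0,(p₁−p₀)/p₁} ≤ PN ≤ min{1,(1−p₀)/p₁}.
  lower = (p₁ − p₀)/p₁ = 0.11972 / 0.64888 ≈ 0.1845
  upper = min{1, (1 − p₀)/p₁} = 0.47084 / 0.64888 ≈ 0.7256

0.185 ≤ PN ≤ 0.726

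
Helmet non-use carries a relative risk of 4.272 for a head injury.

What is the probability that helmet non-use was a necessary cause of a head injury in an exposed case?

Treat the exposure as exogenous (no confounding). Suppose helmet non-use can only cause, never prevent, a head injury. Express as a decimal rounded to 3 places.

PN ≈ 0.766

Under exogeneity and monotonicity, PN = (RR − 1) / RR = 1 − 1/RR.
PN = (4.272 − 1) / 4.272 = 3.272 / 4.272 ≈ 0.7659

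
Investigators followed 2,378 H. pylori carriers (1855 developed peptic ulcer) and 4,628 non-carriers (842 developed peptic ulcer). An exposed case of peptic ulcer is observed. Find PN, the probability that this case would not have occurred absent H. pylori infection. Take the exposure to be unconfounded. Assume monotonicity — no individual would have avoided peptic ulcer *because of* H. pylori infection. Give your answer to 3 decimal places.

p₁ = P(outcome | exposed) = 1855/2378 = 0.78007
p₀ = P(outcome | unexposed) = 842/4628 = 0.18194
Under exogeneity and monotonicity, PN = (p₁ − p₀) / p₁.
PN = (0.78007 − 0.18194) / 0.78007 = 0.59813 / 0.78007 ≈ 0.7668

PN ≈ 0.767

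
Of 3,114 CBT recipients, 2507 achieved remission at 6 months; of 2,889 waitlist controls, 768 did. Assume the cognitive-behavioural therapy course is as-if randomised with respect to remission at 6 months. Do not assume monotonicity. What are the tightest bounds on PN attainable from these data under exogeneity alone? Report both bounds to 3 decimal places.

p₁ = P(outcome | exposed) = 2507/3114 = 0.80507
p₀ = P(outcome | unexposed) = 768/2889 = 0.26584
Under exogeneity alone the bounds on PN are max{0,(p₁−p₀)/p₁} ≤ PN ≤ min{1,(1−p₀)/p₁}.
  lower = (p₁ − p₀)/p₁ = 0.53924 / 0.80507 ≈ 0.6698
  upper = min{1, (1 − p₀)/p₁} = 0.73416 / 0.80507 ≈ 0.9119

0.670 ≤ PN ≤ 0.912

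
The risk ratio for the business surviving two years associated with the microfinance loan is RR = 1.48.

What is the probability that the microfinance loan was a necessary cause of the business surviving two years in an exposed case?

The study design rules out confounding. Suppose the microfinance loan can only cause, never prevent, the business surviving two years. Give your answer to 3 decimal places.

PN ≈ 0.324

Under exogeneity and monotonicity, PN = (RR − 1) / RR = 1 − 1/RR.
PN = (1.48 − 1) / 1.48 = 0.48 / 1.48 ≈ 0.3243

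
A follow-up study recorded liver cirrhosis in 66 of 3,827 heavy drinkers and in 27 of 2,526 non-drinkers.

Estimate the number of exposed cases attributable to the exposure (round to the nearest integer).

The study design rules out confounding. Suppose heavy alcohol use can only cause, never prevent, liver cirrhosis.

about 25 cases

p₁ = P(outcome | exposed) = 66/3827 = 0.017246
p₀ = P(outcome | unexposed) = 27/2526 = 0.010689
PN = (p₁ − p₀)/p₁ = (0.017246 − 0.010689) / 0.017246 ≈ 0.38021.
Attributable cases ≈ PN × (exposed cases) = 0.38021 × 66 ≈ 25.09.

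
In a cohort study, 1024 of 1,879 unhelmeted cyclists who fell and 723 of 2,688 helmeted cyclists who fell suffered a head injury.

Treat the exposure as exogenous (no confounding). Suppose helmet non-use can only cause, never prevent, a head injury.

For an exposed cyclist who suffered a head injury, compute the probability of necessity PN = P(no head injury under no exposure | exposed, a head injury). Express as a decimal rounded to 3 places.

PN ≈ 0.506

p₁ = P(outcome | exposed) = 1024/1879 = 0.54497
p₀ = P(outcome | unexposed) = 723/2688 = 0.26897
Under exogeneity and monotonicity, PN = (p₁ − p₀) / p₁.
PN = (0.54497 − 0.26897) / 0.54497 = 0.276 / 0.54497 ≈ 0.5064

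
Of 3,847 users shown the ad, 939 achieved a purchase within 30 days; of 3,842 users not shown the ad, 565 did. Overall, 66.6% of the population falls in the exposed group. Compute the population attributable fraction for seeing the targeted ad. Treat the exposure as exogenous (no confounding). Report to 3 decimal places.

PAF ≈ 0.305

p₁ = P(outcome | exposed) = 939/3847 = 0.24409
p₀ = P(outcome | unexposed) = 565/3842 = 0.14706
Overall risk P(Y=1) = π·p₁ + (1−π)·p₀ = 0.666×0.24409 + 0.334×0.14706 = 0.21168.
Under exogeneity, PAF = [P(Y=1) − p₀] / P(Y=1).
PAF = (0.21168 − 0.14706) / 0.21168 ≈ 0.3053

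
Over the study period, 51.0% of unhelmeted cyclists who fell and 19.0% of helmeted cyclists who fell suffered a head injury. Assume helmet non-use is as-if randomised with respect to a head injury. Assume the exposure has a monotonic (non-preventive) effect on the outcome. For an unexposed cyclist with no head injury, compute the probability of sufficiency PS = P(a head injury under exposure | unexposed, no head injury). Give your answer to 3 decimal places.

PS ≈ 0.395

p₁ = 0.51, p₀ = 0.19.
Under exogeneity and monotonicity, PS = (p₁ − p₀) / (1 − p₀).
PS = (0.51 − 0.19) / (1 − 0.19) = 0.32 / 0.81 ≈ 0.3951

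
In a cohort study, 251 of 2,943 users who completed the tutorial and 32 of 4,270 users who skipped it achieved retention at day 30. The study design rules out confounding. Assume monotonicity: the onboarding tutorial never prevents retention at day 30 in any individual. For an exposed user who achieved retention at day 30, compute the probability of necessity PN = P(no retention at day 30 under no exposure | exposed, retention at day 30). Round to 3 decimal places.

p₁ = P(outcome | exposed) = 251/2943 = 0.085287
p₀ = P(outcome | unexposed) = 32/4270 = 0.0074941
Under exogeneity and monotonicity, PN = (p₁ − p₀) / p₁.
PN = (0.085287 − 0.0074941) / 0.085287 = 0.077793 / 0.085287 ≈ 0.9121

PN ≈ 0.912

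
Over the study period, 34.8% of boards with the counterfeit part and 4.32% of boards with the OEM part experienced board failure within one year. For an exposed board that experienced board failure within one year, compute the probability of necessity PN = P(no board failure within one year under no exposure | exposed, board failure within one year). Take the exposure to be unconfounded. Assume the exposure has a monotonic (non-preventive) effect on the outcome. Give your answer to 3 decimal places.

p₁ = 0.348, p₀ = 0.0432.
Under exogeneity and monotonicity, PN = (p₁ − p₀) / p₁.
PN = (0.348 − 0.0432) / 0.348 = 0.3048 / 0.348 ≈ 0.8759

PN ≈ 0.876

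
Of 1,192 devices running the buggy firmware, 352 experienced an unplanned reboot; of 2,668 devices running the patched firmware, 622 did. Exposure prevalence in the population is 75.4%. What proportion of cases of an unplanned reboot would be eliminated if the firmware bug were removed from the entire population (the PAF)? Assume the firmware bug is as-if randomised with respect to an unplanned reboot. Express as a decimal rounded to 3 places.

p₁ = P(outcome | exposed) = 352/1192 = 0.2953
p₀ = P(outcome | unexposed) = 622/2668 = 0.23313
Overall risk P(Y=1) = π·p₁ + (1−π)·p₀ = 0.754×0.2953 + 0.246×0.23313 = 0.28001.
Under exogeneity, PAF = [P(Y=1) − p₀] / P(Y=1).
PAF = (0.28001 − 0.23313) / 0.28001 ≈ 0.1674

PAF ≈ 0.167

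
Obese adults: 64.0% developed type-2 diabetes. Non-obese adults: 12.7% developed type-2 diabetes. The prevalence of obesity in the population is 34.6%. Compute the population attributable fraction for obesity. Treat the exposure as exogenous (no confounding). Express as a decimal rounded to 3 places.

PAF ≈ 0.583

p₁ = 0.64, p₀ = 0.127.
Overall risk P(Y=1) = π·p₁ + (1−π)·p₀ = 0.346×0.64 + 0.654×0.127 = 0.3045.
Under exogeneity, PAF = [P(Y=1) − p₀] / P(Y=1).
PAF = (0.3045 − 0.127) / 0.3045 ≈ 0.5829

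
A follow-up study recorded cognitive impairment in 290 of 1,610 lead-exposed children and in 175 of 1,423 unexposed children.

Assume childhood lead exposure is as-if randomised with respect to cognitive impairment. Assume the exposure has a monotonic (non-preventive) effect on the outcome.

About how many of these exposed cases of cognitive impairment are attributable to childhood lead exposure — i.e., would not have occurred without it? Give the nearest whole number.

p₁ = P(outcome | exposed) = 290/1610 = 0.18012
p₀ = P(outcome | unexposed) = 175/1423 = 0.12298
PN = (p₁ − p₀)/p₁ = (0.18012 − 0.12298) / 0.18012 ≈ 0.31725.
Attributable cases ≈ PN × (exposed cases) = 0.31725 × 290 ≈ 92.00.

about 92 cases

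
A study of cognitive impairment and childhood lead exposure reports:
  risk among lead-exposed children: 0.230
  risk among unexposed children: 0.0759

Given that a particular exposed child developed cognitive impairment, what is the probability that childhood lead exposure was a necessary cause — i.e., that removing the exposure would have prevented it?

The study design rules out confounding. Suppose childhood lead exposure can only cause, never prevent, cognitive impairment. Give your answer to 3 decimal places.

PN ≈ 0.670

Let p₁ = 0.23, p₀ = 0.0759.
Under exogeneity and monotonicity, PN = (p₁ − p₀) / p₁.
PN = (0.23 − 0.0759) / 0.23 = 0.1541 / 0.23 ≈ 0.6700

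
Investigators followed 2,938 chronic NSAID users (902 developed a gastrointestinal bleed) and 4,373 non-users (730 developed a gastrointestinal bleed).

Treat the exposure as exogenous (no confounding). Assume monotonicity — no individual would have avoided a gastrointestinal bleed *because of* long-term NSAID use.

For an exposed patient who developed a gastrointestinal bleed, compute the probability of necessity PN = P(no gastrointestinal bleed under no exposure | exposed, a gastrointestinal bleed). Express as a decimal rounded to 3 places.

PN ≈ 0.456

p₁ = P(outcome | exposed) = 902/2938 = 0.30701
p₀ = P(outcome | unexposed) = 730/4373 = 0.16693
Under exogeneity and monotonicity, PN = (p₁ − p₀) / p₁.
PN = (0.30701 − 0.16693) / 0.30701 = 0.14008 / 0.30701 ≈ 0.4563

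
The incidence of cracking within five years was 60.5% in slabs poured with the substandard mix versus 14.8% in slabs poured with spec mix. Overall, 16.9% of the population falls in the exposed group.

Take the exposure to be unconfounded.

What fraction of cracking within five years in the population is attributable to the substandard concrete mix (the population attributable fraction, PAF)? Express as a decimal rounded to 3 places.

p₁ = 0.605, p₀ = 0.148.
Overall risk P(Y=1) = π·p₁ + (1−π)·p₀ = 0.169×0.605 + 0.831×0.148 = 0.22523.
Under exogeneity, PAF = [P(Y=1) − p₀] / P(Y=1).
PAF = (0.22523 − 0.148) / 0.22523 ≈ 0.3429

PAF ≈ 0.343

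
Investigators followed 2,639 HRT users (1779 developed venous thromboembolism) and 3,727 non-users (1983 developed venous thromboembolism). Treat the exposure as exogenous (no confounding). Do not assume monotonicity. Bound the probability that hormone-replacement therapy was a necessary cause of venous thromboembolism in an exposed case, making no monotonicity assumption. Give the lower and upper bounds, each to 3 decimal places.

0.211 ≤ PN ≤ 0.694

p₁ = P(outcome | exposed) = 1779/2639 = 0.67412
p₀ = P(outcome | unexposed) = 1983/3727 = 0.53206
Under exogeneity alone the bounds on PN are max{0,(p₁−p₀)/p₁} ≤ PN ≤ min{1,(1−p₀)/p₁}.
  lower = (p₁ − p₀)/p₁ = 0.14206 / 0.67412 ≈ 0.2107
  upper = min{1, (1 − p₀)/p₁} = 0.46794 / 0.67412 ≈ 0.6941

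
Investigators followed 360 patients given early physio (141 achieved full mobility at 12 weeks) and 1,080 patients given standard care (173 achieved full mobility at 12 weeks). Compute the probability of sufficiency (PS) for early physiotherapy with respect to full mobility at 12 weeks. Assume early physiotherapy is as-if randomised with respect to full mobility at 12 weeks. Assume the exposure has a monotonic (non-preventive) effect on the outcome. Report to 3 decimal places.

p₁ = P(outcome | exposed) = 141/360 = 0.39167
p₀ = P(outcome | unexposed) = 173/1080 = 0.16019
Under exogeneity and monotonicity, PS = (p₁ − p₀) / (1 − p₀).
PS = (0.39167 − 0.16019) / (1 − 0.16019) = 0.23148 / 0.83981 ≈ 0.2756

PS ≈ 0.276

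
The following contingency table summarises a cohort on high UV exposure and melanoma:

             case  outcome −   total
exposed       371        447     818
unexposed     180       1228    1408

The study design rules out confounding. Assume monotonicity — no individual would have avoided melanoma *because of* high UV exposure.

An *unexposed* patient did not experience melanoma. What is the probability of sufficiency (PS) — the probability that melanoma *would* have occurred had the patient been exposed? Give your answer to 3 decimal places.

p₁ = P(outcome | exposed) = 371/818 = 0.45355
p₀ = P(outcome | unexposed) = 180/1408 = 0.12784
Under exogeneity and monotonicity, PS = (p₁ − p₀) / (1 − p₀).
PS = (0.45355 − 0.12784) / (1 − 0.12784) = 0.3257 / 0.87216 ≈ 0.3734

PS ≈ 0.373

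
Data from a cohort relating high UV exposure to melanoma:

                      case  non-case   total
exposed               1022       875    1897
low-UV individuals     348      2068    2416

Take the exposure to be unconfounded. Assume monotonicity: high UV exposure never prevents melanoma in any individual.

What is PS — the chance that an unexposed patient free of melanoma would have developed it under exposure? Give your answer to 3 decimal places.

PS ≈ 0.461

p₁ = P(outcome | exposed) = 1022/1897 = 0.53875
p₀ = P(outcome | unexposed) = 348/2416 = 0.14404
Under exogeneity and monotonicity, PS = (p₁ − p₀) / (1 − p₀).
PS = (0.53875 − 0.14404) / (1 − 0.14404) = 0.39471 / 0.85596 ≈ 0.4611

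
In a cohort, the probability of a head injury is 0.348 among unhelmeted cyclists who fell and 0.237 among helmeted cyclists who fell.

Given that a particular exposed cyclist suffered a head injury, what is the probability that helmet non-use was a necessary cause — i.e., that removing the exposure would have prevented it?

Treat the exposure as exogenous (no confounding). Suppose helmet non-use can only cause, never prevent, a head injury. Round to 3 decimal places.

PN ≈ 0.319

Let p₁ = 0.348, p₀ = 0.237.
Under exogeneity and monotonicity, PN = (p₁ − p₀) / p₁.
PN = (0.348 − 0.237) / 0.348 = 0.111 / 0.348 ≈ 0.3190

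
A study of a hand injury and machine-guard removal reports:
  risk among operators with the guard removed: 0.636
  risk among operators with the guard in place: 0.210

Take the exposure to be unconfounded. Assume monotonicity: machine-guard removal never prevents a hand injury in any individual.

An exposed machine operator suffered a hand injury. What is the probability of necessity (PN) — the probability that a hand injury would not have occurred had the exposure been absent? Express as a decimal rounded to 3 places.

PN ≈ 0.670

Let p₁ = 0.636, p₀ = 0.21.
Under exogeneity and monotonicity, PN = (p₁ − p₀) / p₁.
PN = (0.636 − 0.21) / 0.636 = 0.426 / 0.636 ≈ 0.6698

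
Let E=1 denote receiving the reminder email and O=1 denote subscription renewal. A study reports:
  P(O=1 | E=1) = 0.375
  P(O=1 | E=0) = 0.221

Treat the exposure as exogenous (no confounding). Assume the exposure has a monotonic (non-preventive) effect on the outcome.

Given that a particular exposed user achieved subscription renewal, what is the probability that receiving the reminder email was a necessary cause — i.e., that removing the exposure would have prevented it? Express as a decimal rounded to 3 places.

PN ≈ 0.411

Let p₁ = 0.375, p₀ = 0.221.
Under exogeneity and monotonicity, PN = (p₁ − p₀) / p₁.
PN = (0.375 − 0.221) / 0.375 = 0.154 / 0.375 ≈ 0.4107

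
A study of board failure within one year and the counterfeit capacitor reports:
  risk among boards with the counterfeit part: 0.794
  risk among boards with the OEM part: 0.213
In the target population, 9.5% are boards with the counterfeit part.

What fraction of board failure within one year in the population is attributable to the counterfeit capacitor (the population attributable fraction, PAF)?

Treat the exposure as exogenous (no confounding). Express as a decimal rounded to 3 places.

Let p₁ = 0.794, p₀ = 0.213.
Overall risk P(Y=1) = π·p₁ + (1−π)·p₀ = 0.095×0.794 + 0.905×0.213 = 0.2682.
Under exogeneity, PAF = [P(Y=1) − p₀] / P(Y=1).
PAF = (0.2682 − 0.213) / 0.2682 ≈ 0.2058

PAF ≈ 0.206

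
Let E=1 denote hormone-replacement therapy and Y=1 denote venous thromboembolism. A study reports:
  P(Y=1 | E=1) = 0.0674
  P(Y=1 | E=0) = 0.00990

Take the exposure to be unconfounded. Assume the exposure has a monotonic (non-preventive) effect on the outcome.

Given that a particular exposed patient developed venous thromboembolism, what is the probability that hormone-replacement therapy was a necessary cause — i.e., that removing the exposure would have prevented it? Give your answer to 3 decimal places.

PN ≈ 0.853

Let p₁ = 0.0674, p₀ = 0.0099.
Under exogeneity and monotonicity, PN = (p₁ − p₀) / p₁.
PN = (0.0674 − 0.0099) / 0.0674 = 0.0575 / 0.0674 ≈ 0.8531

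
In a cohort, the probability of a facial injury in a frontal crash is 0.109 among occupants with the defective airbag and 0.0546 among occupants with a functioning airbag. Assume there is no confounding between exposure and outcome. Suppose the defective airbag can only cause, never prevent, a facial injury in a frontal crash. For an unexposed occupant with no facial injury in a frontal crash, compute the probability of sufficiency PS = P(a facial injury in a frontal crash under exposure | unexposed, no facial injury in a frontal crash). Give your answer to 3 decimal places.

PS ≈ 0.058

Let p₁ = 0.109, p₀ = 0.0546.
Under exogeneity and monotonicity, PS = (p₁ − p₀) / (1 − p₀).
PS = (0.109 − 0.0546) / (1 − 0.0546) = 0.0544 / 0.9454 ≈ 0.0575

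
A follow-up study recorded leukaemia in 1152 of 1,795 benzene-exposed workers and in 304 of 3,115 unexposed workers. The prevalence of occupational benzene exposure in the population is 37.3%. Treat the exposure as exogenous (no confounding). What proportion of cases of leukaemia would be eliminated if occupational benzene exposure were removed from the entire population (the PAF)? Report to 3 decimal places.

p₁ = P(outcome | exposed) = 1152/1795 = 0.64178
p₀ = P(outcome | unexposed) = 304/3115 = 0.097592
Overall risk P(Y=1) = π·p₁ + (1−π)·p₀ = 0.373×0.64178 + 0.627×0.097592 = 0.30058.
Under exogeneity, PAF = [P(Y=1) − p₀] / P(Y=1).
PAF = (0.30058 − 0.097592) / 0.30058 ≈ 0.6753

PAF ≈ 0.675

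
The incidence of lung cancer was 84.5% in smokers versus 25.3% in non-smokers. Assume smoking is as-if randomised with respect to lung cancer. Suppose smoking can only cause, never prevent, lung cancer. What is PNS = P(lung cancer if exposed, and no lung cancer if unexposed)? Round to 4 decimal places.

p₁ = 0.845, p₀ = 0.253.
Under exogeneity and monotonicity, PNS = p₁ − p₀.
PNS = 0.845 − 0.253 = 0.592

PNS ≈ 0.5920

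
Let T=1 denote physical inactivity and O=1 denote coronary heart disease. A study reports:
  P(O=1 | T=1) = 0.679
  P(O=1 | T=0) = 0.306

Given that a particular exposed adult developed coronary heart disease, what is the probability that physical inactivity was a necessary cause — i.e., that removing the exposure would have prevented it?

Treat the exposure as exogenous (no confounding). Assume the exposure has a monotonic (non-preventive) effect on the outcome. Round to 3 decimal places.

PN ≈ 0.549

Let p₁ = 0.679, p₀ = 0.306.
Under exogeneity and monotonicity, PN = (p₁ − p₀) / p₁.
PN = (0.679 − 0.306) / 0.679 = 0.373 / 0.679 ≈ 0.5493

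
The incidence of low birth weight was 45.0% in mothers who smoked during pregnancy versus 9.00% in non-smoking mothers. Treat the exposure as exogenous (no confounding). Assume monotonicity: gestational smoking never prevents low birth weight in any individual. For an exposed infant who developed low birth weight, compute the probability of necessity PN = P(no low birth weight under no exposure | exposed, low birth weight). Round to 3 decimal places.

PN ≈ 0.800

p₁ = 0.45, p₀ = 0.09.
Under exogeneity and monotonicity, PN = (p₁ − p₀) / p₁.
PN = (0.45 − 0.09) / 0.45 = 0.36 / 0.45 ≈ 0.8000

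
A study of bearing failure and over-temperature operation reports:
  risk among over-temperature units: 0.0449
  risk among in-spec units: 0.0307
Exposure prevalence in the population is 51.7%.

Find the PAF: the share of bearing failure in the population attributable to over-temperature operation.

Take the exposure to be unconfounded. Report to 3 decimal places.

Let p₁ = 0.0449, p₀ = 0.0307.
Overall risk P(Y=1) = π·p₁ + (1−π)·p₀ = 0.517×0.0449 + 0.483×0.0307 = 0.038041.
Under exogeneity, PAF = [P(Y=1) − p₀] / P(Y=1).
PAF = (0.038041 − 0.0307) / 0.038041 ≈ 0.1930

PAF ≈ 0.193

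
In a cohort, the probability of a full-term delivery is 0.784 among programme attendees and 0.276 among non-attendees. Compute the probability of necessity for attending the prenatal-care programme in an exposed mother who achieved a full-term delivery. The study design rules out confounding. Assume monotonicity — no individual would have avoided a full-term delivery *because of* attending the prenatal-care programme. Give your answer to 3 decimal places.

PN ≈ 0.648

Let p₁ = 0.784, p₀ = 0.276.
Under exogeneity and monotonicity, PN = (p₁ − p₀) / p₁.
PN = (0.784 − 0.276) / 0.784 = 0.508 / 0.784 ≈ 0.6480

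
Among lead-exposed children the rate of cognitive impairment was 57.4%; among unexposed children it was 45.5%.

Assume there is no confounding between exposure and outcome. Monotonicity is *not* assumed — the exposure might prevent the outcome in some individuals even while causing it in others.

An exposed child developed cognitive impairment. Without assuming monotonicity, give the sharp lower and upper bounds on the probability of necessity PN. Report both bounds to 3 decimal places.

0.207 ≤ PN ≤ 0.949

p₁ = 0.574, p₀ = 0.455.
Under exogeneity alone the bounds on PN are max{0,(p₁−p₀)/p₁} ≤ PN ≤ min{1,(1−p₀)/p₁}.
  lower = (p₁ − p₀)/p₁ = 0.119 / 0.574 ≈ 0.2073
  upper = min{1, (1 − p₀)/p₁} = 0.545 / 0.574 ≈ 0.9495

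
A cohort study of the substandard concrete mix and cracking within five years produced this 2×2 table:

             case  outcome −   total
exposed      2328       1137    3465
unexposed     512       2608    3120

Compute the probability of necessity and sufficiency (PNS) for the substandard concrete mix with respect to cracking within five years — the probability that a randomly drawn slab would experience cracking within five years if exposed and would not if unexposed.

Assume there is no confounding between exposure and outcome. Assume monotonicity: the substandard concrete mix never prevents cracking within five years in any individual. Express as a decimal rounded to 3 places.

p₁ = P(outcome | exposed) = 2328/3465 = 0.67186
p₀ = P(outcome | unexposed) = 512/3120 = 0.1641
Under exogeneity and monotonicity, PNS = p₁ − p₀.
PNS = 0.67186 − 0.1641 = 0.50776

PNS ≈ 0.508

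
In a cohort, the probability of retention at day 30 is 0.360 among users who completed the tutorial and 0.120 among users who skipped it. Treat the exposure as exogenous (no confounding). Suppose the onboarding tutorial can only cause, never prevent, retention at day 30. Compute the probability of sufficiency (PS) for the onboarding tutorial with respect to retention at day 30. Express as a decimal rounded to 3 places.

Let p₁ = 0.36, p₀ = 0.12.
Under exogeneity and monotonicity, PS = (p₁ − p₀) / (1 − p₀).
PS = (0.36 − 0.12) / (1 − 0.12) = 0.24 / 0.88 ≈ 0.2727

PS ≈ 0.273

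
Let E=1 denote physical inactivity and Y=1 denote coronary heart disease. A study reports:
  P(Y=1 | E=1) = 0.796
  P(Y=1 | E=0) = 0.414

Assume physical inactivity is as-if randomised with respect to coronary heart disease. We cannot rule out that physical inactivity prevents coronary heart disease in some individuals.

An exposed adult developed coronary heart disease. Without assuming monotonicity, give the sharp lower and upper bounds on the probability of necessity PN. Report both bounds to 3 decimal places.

0.480 ≤ PN ≤ 0.736

Let p₁ = 0.796, p₀ = 0.414.
Under exogeneity alone the bounds on PN are max{0,(p₁−p₀)/p₁} ≤ PN ≤ min{1,(1−p₀)/p₁}.
  lower = (p₁ − p₀)/p₁ = 0.382 / 0.796 ≈ 0.4799
  upper = min{1, (1 − p₀)/p₁} = 0.586 / 0.796 ≈ 0.7362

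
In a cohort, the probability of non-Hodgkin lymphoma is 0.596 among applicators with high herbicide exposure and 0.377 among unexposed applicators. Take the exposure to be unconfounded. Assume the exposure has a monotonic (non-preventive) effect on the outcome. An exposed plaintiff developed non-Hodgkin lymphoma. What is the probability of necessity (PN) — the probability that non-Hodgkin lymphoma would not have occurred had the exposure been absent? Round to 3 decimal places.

PN ≈ 0.367

Let p₁ = 0.596, p₀ = 0.377.
Under exogeneity and monotonicity, PN = (p₁ − p₀) / p₁.
PN = (0.596 − 0.377) / 0.596 = 0.219 / 0.596 ≈ 0.3674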